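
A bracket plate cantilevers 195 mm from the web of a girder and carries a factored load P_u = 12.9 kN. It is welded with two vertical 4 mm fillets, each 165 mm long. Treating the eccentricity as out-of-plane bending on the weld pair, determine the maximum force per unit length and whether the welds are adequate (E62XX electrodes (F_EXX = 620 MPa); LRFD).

f_max ≈ 280 N/mm; adequate

L_w = 2 × 165 = 330 mm; section modulus (unit throat) S = 2 × L²/6 = 9075 mm².
Direct shear f_v = P/L_w = 12.9×10³/330 = 39.09 N/mm.
Moment M = P × e = 12.9×10³ × 195 = 2515500 N·mm; bending f_b = M/S = 277.2 N/mm.
f_max = √(f_v² + f_b²) = √(39.09² + 277.2²) = 279.9 N/mm.
φr_n = 0.75 × 0.6 × 620 × (0.707 × 4) = 789 N/mm → adequate.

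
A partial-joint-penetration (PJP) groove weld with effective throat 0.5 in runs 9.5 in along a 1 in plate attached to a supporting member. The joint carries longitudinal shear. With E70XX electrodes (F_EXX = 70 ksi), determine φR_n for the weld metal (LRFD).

Effective throat (given) t_e = 0.5 in.
A_we = 0.5 × 9.5 = 4.75 in².
F_nw = 0.6 F_EXX = 42 ksi.
φR_n = 0.75 × 42 × 4.75 = 149.6 kip.

φR_n ≈ 150 kip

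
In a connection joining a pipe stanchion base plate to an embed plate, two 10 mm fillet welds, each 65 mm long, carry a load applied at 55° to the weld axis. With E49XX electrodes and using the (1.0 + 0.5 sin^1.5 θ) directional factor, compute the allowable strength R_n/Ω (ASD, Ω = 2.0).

R_n/Ω ≈ 185 kN

E49XX → F_EXX = 490 MPa.
t_e = 0.707 × 10 = 7.07 mm; A_we = 7.07 × 130 = 919.1 mm².
Directional factor: 1.0 + 0.5 sin^1.5(55°) = 1.371.
F_nw = 0.6 × 490 × 1.371 = 403 MPa.
R_n/Ω = (403 × 919.1) / 2.0 × 10⁻³ = 185.2 kN.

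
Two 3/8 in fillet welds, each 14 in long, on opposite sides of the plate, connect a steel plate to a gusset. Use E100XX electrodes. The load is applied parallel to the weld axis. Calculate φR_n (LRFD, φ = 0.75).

E100XX → F_EXX = 100 ksi.
Effective throat t_e = 0.707 × 0.375 = 0.2651 in.
Total length L = 28 in; A_we = 0.2651 × 28 = 7.423 in².
F_nw = 0.6 F_EXX = 0.6 × 100 = 60 ksi.
φR_n = 0.75 × 60 × 7.423 = 334.1 kip.

φR_n ≈ 334 kip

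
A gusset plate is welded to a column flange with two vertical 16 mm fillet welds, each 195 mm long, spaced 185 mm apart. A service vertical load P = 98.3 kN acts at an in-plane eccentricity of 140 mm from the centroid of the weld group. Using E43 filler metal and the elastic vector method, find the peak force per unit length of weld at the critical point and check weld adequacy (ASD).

f_max ≈ 606 N/mm; adequate

E43XX → F_EXX = 430 MPa.
Total weld length L_w = 390 mm. Treat welds as unit-width lines.
Polar moment about centroid: J = 2[d³/12 + d(b/2)²] = 2[195³/12 + 195×92.5²] = 4573000 mm³.
Direct shear f_v = P/L_w = 98.3×10³ / 390 = 252.1 N/mm (vertical).
Torsion M = P·e = 98.3×10³ × 140 = 13762000 N·mm.
Critical point at (x, y) = (92.5, 97.5) from centroid. f_tx = M·y/J = 293.4 N/mm; f_ty = M·x/J = 278.4 N/mm.
Resultant f_max = √[f_tx² + (f_v + f_ty)²] = √[293.4² + (252.1 + 278.4)²] = 606.2 N/mm.
Capacity per unit length: r_n/Ω = (1/2.0) × 0.6 × 430 × (0.707 × 16) = 1459 N/mm.
606.2 ≤ 1459 → adequate.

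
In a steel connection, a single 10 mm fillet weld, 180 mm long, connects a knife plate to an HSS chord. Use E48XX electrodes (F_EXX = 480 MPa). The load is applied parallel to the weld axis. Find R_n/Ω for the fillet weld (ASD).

R_n/Ω ≈ 183 kN

Effective throat t_e = 0.707 × 10 = 7.07 mm.
Total length L = 180 mm; A_we = 7.07 × 180 = 1273 mm².
F_nw = 0.6 F_EXX = 0.6 × 480 = 288 MPa.
R_n = 288 × 1273 × 10⁻³ = 366.5 kN; R_n/Ω = 366.5/2.0 = 183.3 kN.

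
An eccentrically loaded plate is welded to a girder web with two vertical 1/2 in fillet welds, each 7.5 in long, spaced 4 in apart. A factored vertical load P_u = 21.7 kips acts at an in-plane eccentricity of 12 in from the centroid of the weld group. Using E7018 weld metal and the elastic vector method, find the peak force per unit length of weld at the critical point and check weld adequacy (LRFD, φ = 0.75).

f_max ≈ 9.26 kip/in; adequate

E70XX → F_EXX = 70 ksi.
Total weld length L_w = 15 in. Treat welds as unit-width lines.
Polar moment about centroid: J = 2[d³/12 + d(b/2)²] = 2[7.5³/12 + 7.5×2²] = 130.3 in³.
Direct shear f_v = P/L_w = 21.7 / 15 = 1.447 kip/in (vertical).
Torsion M = P·e = 21.7 × 12 = 260.4 kip·in.
Critical point at (x, y) = (2, 3.75) from centroid. f_tx = M·y/J = 7.494 kip/in; f_ty = M·x/J = 3.997 kip/in.
Resultant f_max = √[f_tx² + (f_v + f_ty)²] = √[7.494² + (1.447 + 3.997)²] = 9.262 kip/in.
Capacity per unit length: φr_n = 0.75 × 0.6 × 70 × (0.707 × 0.5) = 11.14 kip/in.
9.262 ≤ 11.14 → adequate.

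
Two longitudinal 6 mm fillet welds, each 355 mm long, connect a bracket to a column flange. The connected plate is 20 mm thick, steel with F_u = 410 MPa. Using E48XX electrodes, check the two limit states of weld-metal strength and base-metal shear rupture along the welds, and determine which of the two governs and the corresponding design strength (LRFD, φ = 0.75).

φR_n ≈ 651 kN (weld metal governs)

E48XX → F_EXX = 480 MPa.
t_e = 0.707 × 6 = 4.242 mm; L = 710 mm.
Weld metal: φR_n = 0.75 × 0.6 × 480 × 4.242 × 710 × 10⁻³ = 650.6 kN.
Base metal (shear rupture): φR_n = 0.75 × 0.6 × 410 × 20 × 710 × 10⁻³ = 2620 kN.
Governing: weld metal.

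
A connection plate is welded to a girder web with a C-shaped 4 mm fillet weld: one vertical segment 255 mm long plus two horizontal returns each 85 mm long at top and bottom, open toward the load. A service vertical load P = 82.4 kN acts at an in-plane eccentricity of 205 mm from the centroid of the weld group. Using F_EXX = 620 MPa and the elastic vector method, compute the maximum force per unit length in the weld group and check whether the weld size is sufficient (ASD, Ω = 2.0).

Total weld length L_w = 425 mm. Treat welds as unit-width lines.
Centroid: x̄ = 2×85×42.5 / 425 = 17 mm from the vertical weld.
Polar moment about centroid: J = I_x + I_y = [255³/12 + 2×85×127.5²] + [255×17² + 2(85³/12 + 85×25.5²)] = 4432000 mm³.
Direct shear f_v = P/L_w = 82.4×10³ / 425 = 193.9 N/mm (vertical).
Torsion M = P·e = 82.4×10³ × 205 = 16892000 N·mm.
Critical point at (x, y) = (68, 127.5) from centroid. f_tx = M·y/J = 486 N/mm; f_ty = M·x/J = 259.2 N/mm.
Resultant f_max = √[f_tx² + (f_v + f_ty)²] = √[486² + (193.9 + 259.2)²] = 664.4 N/mm.
Capacity per unit length: r_n/Ω = (1/2.0) × 0.6 × 620 × (0.707 × 4) = 526 N/mm.
664.4 > 526 → NOT adequate.

f_max ≈ 664 N/mm; NOT adequate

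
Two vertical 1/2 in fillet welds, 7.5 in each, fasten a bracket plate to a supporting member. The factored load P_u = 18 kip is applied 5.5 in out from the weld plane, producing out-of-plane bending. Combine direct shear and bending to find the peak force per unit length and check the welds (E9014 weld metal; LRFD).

f_max ≈ 5.41 kip/in; adequate

E90XX → F_EXX = 90 ksi.
L_w = 2 × 7.5 = 15 in; section modulus (unit throat) S = 2 × L²/6 = 18.75 in².
Direct shear f_v = P/L_w = 18/15 = 1.2 kip/in.
Moment M = P × e = 18 × 5.5 = 99 kip·in; bending f_b = M/S = 5.28 kip/in.
f_max = √(f_v² + f_b²) = √(1.2² + 5.28²) = 5.415 kip/in.
φr_n = 0.75 × 0.6 × 90 × (0.707 × 0.5) = 14.32 kip/in → adequate.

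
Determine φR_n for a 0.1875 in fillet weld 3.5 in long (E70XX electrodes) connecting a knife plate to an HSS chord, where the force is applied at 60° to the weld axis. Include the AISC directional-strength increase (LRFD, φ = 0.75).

E70XX → F_EXX = 70 ksi.
t_e = 0.707 × 0.1875 = 0.1326 in; A_we = 0.1326 × 3.5 = 0.464 in².
Directional factor: 1.0 + 0.5 sin^1.5(60°) = 1.403.
F_nw = 0.6 × 70 × 1.403 = 58.92 ksi.
φR_n = 0.75 × 58.92 × 0.464 = 20.5 kips.

φR_n ≈ 20.5 kips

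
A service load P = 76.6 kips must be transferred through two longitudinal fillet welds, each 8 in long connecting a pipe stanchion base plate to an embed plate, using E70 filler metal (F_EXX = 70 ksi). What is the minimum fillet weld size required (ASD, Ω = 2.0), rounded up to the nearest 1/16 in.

w = 3/8 in

Total weld length L = 16 in.
Required throat t_e = P × Ω / (0.6 F_EXX × L) = 76.6 × 2.0 / (0.6 × 70 × 16) = 0.228 in.
Required leg w = t_e / 0.707 = 0.3225 in → use 3/8 in.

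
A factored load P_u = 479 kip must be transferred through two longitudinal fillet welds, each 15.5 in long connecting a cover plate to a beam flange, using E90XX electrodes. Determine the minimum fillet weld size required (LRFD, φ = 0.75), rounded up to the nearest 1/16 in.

E90XX → F_EXX = 90 ksi.
Total weld length L = 31 in.
Required throat t_e = P_u / (φ × 0.6 F_EXX × L) = 479 / (0.75 × 0.6 × 90 × 31) = 0.3815 in.
Required leg w = t_e / 0.707 = 0.5396 in → use 9/16 in.

w = 9/16 in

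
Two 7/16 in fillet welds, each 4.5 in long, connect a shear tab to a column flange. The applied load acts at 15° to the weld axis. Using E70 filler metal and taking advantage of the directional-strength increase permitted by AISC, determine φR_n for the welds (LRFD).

φR_n ≈ 93.5 kip

E70XX → F_EXX = 70 ksi.
t_e = 0.707 × 0.4375 = 0.3093 in; A_we = 0.3093 × 9 = 2.784 in².
Directional factor: 1.0 + 0.5 sin^1.5(15°) = 1.066.
F_nw = 0.6 × 70 × 1.066 = 44.77 ksi.
φR_n = 0.75 × 44.77 × 2.784 = 93.46 kip.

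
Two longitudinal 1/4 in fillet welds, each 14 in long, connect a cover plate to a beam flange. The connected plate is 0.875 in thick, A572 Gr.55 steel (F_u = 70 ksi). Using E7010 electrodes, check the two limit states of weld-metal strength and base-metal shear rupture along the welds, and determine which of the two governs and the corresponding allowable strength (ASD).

E70XX → F_EXX = 70 ksi.
t_e = 0.707 × 0.25 = 0.1767 in; L = 28 in.
Weld metal: R_n/Ω = (1/2.0) × 0.6 × 70 × 0.1767 × 28 = 103.9 kips.
Base metal (shear rupture): R_n/Ω = (1/2.0) × 0.6 × 70 × 0.875 × 28 = 514.5 kips.
Governing: weld metal.

R_n/Ω ≈ 104 kips (weld metal governs)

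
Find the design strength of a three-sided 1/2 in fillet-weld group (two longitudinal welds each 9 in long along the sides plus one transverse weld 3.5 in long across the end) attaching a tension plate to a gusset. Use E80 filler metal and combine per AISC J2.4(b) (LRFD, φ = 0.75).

φR_n ≈ 274 kip

E80XX → F_EXX = 80 ksi.
t_e = 0.707 × 0.5 = 0.3535 in.
R_nwl = 0.6 × 80 × 0.3535 × 18 = 305.4 kip (longitudinal, 2 welds).
R_nwt = 0.6 × 80 × 0.3535 × 3.5 = 59.39 kip (transverse, base value).
(i) R_nwl + R_nwt = 364.8 kip; (ii) 0.85 R_nwl + 1.5 R_nwt = 348.7 kip.
R_n = max = 364.8 kip [governs: (i)]; φR_n = 273.6 kip.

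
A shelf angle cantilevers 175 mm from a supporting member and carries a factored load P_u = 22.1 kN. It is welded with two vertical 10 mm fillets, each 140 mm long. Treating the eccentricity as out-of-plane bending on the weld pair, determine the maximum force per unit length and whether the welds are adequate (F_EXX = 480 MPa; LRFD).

L_w = 2 × 140 = 280 mm; section modulus (unit throat) S = 2 × L²/6 = 6533 mm².
Direct shear f_v = P/L_w = 22.1×10³/280 = 78.93 N/mm.
Moment M = P × e = 22.1×10³ × 175 = 3867500 N·mm; bending f_b = M/S = 592 N/mm.
f_max = √(f_v² + f_b²) = √(78.93² + 592²) = 597.2 N/mm.
φr_n = 0.75 × 0.6 × 480 × (0.707 × 10) = 1527 N/mm → adequate.

f_max ≈ 597 N/mm; adequate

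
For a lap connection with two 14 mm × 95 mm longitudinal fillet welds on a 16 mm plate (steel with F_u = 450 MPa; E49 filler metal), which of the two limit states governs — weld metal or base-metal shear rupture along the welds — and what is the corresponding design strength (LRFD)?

φR_n ≈ 415 kN (weld metal governs)

E49XX → F_EXX = 490 MPa.
t_e = 0.707 × 14 = 9.898 mm; L = 190 mm.
Weld metal: φR_n = 0.75 × 0.6 × 490 × 9.898 × 190 × 10⁻³ = 414.7 kN.
Base metal (shear rupture): φR_n = 0.75 × 0.6 × 450 × 16 × 190 × 10⁻³ = 615.6 kN.
Governing: weld metal.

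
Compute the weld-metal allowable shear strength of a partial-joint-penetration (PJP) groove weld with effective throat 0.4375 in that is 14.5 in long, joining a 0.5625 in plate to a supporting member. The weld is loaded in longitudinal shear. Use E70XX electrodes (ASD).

E70XX → F_EXX = 70 ksi.
Effective throat (given) t_e = 0.4375 in.
A_we = 0.4375 × 14.5 = 6.344 in².
F_nw = 0.6 F_EXX = 42 ksi.
R_n/Ω = (42 × 6.344) / 2.0 = 133.2 kip.

R_n/Ω ≈ 133 kip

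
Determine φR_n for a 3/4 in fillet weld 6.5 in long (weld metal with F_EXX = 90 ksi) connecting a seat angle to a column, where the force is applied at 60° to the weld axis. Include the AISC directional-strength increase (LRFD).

φR_n ≈ 196 kips

t_e = 0.707 × 0.75 = 0.5302 in; A_we = 0.5302 × 6.5 = 3.447 in².
Directional factor: 1.0 + 0.5 sin^1.5(60°) = 1.403.
F_nw = 0.6 × 90 × 1.403 = 75.76 ksi.
φR_n = 0.75 × 75.76 × 3.447 = 195.8 kips.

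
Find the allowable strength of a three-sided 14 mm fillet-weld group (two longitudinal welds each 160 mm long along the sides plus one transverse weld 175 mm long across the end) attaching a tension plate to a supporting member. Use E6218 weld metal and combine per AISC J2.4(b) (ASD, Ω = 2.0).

R_n/Ω ≈ 984 kN

E62XX → F_EXX = 620 MPa.
t_e = 0.707 × 14 = 9.898 mm.
R_nwl = 0.6 × 620 × 9.898 × 320 × 10⁻³ = 1178 kN (longitudinal, 2 welds).
R_nwt = 0.6 × 620 × 9.898 × 175 × 10⁻³ = 644.4 kN (transverse, base value).
(i) R_nwl + R_nwt = 1823 kN; (ii) 0.85 R_nwl + 1.5 R_nwt = 1968 kN.
R_n = max = 1968 kN [governs: (ii)]; R_n/Ω = 984 kN.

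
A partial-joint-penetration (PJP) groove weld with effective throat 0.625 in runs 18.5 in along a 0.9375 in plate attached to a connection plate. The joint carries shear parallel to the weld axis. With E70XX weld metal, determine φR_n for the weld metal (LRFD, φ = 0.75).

E70XX → F_EXX = 70 ksi.
Effective throat (given) t_e = 0.625 in.
A_we = 0.625 × 18.5 = 11.56 in².
F_nw = 0.6 F_EXX = 42 ksi.
φR_n = 0.75 × 42 × 11.56 = 364.2 kips.

φR_n ≈ 364 kips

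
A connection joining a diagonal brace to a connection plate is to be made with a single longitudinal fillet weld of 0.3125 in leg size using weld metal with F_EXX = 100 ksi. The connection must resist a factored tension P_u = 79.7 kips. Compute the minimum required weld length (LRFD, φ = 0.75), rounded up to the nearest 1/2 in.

L = 8.5 in

Throat t_e = 0.707 × 0.3125 = 0.2209 in.
φr_n = 0.75 × 0.6 × 100 × 0.2209 = 9.942 kips/in.
L_req = P_u / φr_n = 79.7 / 9.942 = 8.016 in total.
Round up → use L = 8.5 in.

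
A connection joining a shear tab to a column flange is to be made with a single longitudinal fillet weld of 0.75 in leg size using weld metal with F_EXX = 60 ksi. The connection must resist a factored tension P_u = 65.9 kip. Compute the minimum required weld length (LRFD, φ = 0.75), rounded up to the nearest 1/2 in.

Throat t_e = 0.707 × 0.75 = 0.5302 in.
φr_n = 0.75 × 0.6 × 60 × 0.5302 = 14.32 kip/in.
L_req = P_u / φr_n = 65.9 / 14.32 = 4.603 in total.
Round up → use L = 5 in.

L = 5 in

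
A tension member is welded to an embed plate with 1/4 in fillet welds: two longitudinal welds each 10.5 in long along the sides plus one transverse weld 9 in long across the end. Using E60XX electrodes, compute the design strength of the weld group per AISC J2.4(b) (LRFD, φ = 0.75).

φR_n ≈ 150 kips

E60XX → F_EXX = 60 ksi.
t_e = 0.707 × 0.25 = 0.1767 in.
R_nwl = 0.6 × 60 × 0.1767 × 21 = 133.6 kips (longitudinal, 2 welds).
R_nwt = 0.6 × 60 × 0.1767 × 9 = 57.27 kips (transverse, base value).
(i) R_nwl + R_nwt = 190.9 kips; (ii) 0.85 R_nwl + 1.5 R_nwt = 199.5 kips.
R_n = max = 199.5 kips [governs: (ii)]; φR_n = 149.6 kips.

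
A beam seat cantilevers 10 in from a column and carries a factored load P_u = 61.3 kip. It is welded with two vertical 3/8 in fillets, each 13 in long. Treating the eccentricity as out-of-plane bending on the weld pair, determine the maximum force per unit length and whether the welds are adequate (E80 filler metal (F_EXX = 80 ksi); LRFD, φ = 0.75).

L_w = 2 × 13 = 26 in; section modulus (unit throat) S = 2 × L²/6 = 56.33 in².
Direct shear f_v = P/L_w = 61.3/26 = 2.358 kip/in.
Moment M = P × e = 61.3 × 10 = 613 kip·in; bending f_b = M/S = 10.88 kip/in.
f_max = √(f_v² + f_b²) = √(2.358² + 10.88²) = 11.13 kip/in.
φr_n = 0.75 × 0.6 × 80 × (0.707 × 0.375) = 9.544 kip/in → NOT adequate.

f_max ≈ 11.1 kip/in; NOT adequate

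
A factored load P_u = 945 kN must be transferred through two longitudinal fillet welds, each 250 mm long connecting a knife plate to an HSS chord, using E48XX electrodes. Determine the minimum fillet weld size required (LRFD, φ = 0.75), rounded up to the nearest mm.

w = 13 mm

E48XX → F_EXX = 480 MPa.
Total weld length L = 500 mm.
Required throat t_e = P_u / (φ × 0.6 F_EXX × L) = 945 / (0.75 × 0.6 × 480 × 500 × 10⁻³) = 8.75 mm.
Required leg w = t_e / 0.707 = 12.38 mm → use 13 mm.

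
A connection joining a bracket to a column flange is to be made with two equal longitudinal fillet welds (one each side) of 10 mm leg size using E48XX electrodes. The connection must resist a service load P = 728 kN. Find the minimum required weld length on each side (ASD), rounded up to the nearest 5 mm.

L = 360 mm on each side

E48XX → F_EXX = 480 MPa.
Throat t_e = 0.707 × 10 = 7.07 mm.
r_n/Ω = (0.6 × 480 × 7.07) / 2.0 = 1018 N/mm = 1.018 kN/mm.
L_req = P / (r_n/Ω) = 728 / 1.018 = 715.1 mm total.
Per side: 715.1 / 2 = 357.5 mm.
Round up → use L = 360 mm on each side.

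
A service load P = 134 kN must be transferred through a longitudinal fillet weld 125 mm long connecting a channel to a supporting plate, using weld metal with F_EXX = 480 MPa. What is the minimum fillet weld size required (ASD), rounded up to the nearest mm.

Total weld length L = 125 mm.
Required throat t_e = P × Ω / (0.6 F_EXX × L) = 134 × 2.0 / (0.6 × 480 × 125 × 10⁻³) = 7.444 mm.
Required leg w = t_e / 0.707 = 10.53 mm → use 11 mm.

w = 11 mm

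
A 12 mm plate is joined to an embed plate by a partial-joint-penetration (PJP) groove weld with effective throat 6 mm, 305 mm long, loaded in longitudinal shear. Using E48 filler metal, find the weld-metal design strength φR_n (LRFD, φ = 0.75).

E48XX → F_EXX = 480 MPa.
Effective throat (given) t_e = 6 mm.
A_we = 6 × 305 = 1830 mm².
F_nw = 0.6 F_EXX = 288 MPa.
φR_n = 0.75 × 288 × 1830 × 10⁻³ = 395.3 kN.

φR_n ≈ 395 kN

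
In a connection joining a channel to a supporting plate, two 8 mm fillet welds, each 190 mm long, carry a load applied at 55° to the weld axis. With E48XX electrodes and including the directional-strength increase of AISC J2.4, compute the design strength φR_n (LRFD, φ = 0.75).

φR_n ≈ 636 kN

E48XX → F_EXX = 480 MPa.
t_e = 0.707 × 8 = 5.656 mm; A_we = 5.656 × 380 = 2149 mm².
Directional factor: 1.0 + 0.5 sin^1.5(55°) = 1.371.
F_nw = 0.6 × 480 × 1.371 = 394.8 MPa.
φR_n = 0.75 × 394.8 × 2149 × 10⁻³ = 636.3 kN.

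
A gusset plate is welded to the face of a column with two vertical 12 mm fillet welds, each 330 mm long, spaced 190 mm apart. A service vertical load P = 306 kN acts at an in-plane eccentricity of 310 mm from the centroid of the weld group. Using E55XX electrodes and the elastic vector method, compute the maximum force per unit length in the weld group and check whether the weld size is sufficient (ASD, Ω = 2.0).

f_max ≈ 1790 N/mm; NOT adequate

E55XX → F_EXX = 550 MPa.
Total weld length L_w = 660 mm. Treat welds as unit-width lines.
Polar moment about centroid: J = 2[d³/12 + d(b/2)²] = 2[330³/12 + 330×95²] = 11950000 mm³.
Direct shear f_v = P/L_w = 306×10³ / 660 = 463.6 N/mm (vertical).
Torsion M = P·e = 306×10³ × 310 = 94860000 N·mm.
Critical point at (x, y) = (95, 165) from centroid. f_tx = M·y/J = 1310 N/mm; f_ty = M·x/J = 754.4 N/mm.
Resultant f_max = √[f_tx² + (f_v + f_ty)²] = √[1310² + (463.6 + 754.4)²] = 1789 N/mm.
Capacity per unit length: r_n/Ω = (1/2.0) × 0.6 × 550 × (0.707 × 12) = 1400 N/mm.
1789 > 1400 → NOT adequate.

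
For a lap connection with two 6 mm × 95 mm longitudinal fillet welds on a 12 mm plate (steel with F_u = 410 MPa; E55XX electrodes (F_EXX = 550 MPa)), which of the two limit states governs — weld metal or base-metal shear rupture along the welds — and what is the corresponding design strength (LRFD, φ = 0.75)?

t_e = 0.707 × 6 = 4.242 mm; L = 190 mm.
Weld metal: φR_n = 0.75 × 0.6 × 550 × 4.242 × 190 × 10⁻³ = 199.5 kN.
Base metal (shear rupture): φR_n = 0.75 × 0.6 × 410 × 12 × 190 × 10⁻³ = 420.7 kN.
Governing: weld metal.

φR_n ≈ 199 kN (weld metal governs)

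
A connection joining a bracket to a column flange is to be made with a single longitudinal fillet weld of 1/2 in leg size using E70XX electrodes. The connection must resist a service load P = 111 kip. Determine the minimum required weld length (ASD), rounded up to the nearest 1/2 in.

E70XX → F_EXX = 70 ksi.
Throat t_e = 0.707 × 0.5 = 0.3535 in.
r_n/Ω = (0.6 × 70 × 0.3535) / 2.0 = 7.423 kip/in.
L_req = P / (r_n/Ω) = 111 / 7.423 = 14.95 in total.
Round up → use L = 15 in.

L = 15 in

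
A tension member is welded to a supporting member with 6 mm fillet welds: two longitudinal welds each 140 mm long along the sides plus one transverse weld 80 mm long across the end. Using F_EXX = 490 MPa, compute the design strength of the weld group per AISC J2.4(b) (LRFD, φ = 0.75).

t_e = 0.707 × 6 = 4.242 mm.
R_nwl = 0.6 × 490 × 4.242 × 280 × 10⁻³ = 349.2 kN (longitudinal, 2 welds).
R_nwt = 0.6 × 490 × 4.242 × 80 × 10⁻³ = 99.77 kN (transverse, base value).
(i) R_nwl + R_nwt = 449 kN; (ii) 0.85 R_nwl + 1.5 R_nwt = 446.5 kN.
R_n = max = 449 kN [governs: (i)]; φR_n = 336.7 kN.

φR_n ≈ 337 kN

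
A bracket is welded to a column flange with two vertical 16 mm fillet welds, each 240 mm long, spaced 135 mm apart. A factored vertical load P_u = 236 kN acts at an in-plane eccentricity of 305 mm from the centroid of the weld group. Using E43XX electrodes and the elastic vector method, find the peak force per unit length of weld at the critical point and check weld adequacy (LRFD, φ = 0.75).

E43XX → F_EXX = 430 MPa.
Total weld length L_w = 480 mm. Treat welds as unit-width lines.
Polar moment about centroid: J = 2[d³/12 + d(b/2)²] = 2[240³/12 + 240×67.5²] = 4491000 mm³.
Direct shear f_v = P/L_w = 236×10³ / 480 = 491.7 N/mm (vertical).
Torsion M = P·e = 236×10³ × 305 = 71980000 N·mm.
Critical point at (x, y) = (67.5, 120) from centroid. f_tx = M·y/J = 1923 N/mm; f_ty = M·x/J = 1082 N/mm.
Resultant f_max = √[f_tx² + (f_v + f_ty)²] = √[1923² + (491.7 + 1082)²] = 2485 N/mm.
Capacity per unit length: φr_n = 0.75 × 0.6 × 430 × (0.707 × 16) = 2189 N/mm.
2485 > 2189 → NOT adequate.

f_max ≈ 2480 N/mm; NOT adequate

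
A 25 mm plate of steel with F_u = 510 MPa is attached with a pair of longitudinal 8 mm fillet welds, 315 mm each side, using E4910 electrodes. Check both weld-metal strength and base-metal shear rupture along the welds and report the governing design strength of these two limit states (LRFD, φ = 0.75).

φR_n ≈ 786 kN (weld metal governs)

E49XX → F_EXX = 490 MPa.
t_e = 0.707 × 8 = 5.656 mm; L = 630 mm.
Weld metal: φR_n = 0.75 × 0.6 × 490 × 5.656 × 630 × 10⁻³ = 785.7 kN.
Base metal (shear rupture): φR_n = 0.75 × 0.6 × 510 × 25 × 630 × 10⁻³ = 3615 kN.
Governing: weld metal.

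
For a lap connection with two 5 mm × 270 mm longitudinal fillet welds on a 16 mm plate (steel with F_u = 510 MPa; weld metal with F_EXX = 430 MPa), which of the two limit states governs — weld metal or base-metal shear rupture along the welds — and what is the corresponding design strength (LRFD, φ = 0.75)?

φR_n ≈ 369 kN (weld metal governs)

t_e = 0.707 × 5 = 3.535 mm; L = 540 mm.
Weld metal: φR_n = 0.75 × 0.6 × 430 × 3.535 × 540 × 10⁻³ = 369.4 kN.
Base metal (shear rupture): φR_n = 0.75 × 0.6 × 510 × 16 × 540 × 10⁻³ = 1983 kN.
Governing: weld metal.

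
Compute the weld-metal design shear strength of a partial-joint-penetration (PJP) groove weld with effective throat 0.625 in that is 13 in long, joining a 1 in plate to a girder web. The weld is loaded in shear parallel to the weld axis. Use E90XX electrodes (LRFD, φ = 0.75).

φR_n ≈ 329 kip

E90XX → F_EXX = 90 ksi.
Effective throat (given) t_e = 0.625 in.
A_we = 0.625 × 13 = 8.125 in².
F_nw = 0.6 F_EXX = 54 ksi.
φR_n = 0.75 × 54 × 8.125 = 329.1 kip.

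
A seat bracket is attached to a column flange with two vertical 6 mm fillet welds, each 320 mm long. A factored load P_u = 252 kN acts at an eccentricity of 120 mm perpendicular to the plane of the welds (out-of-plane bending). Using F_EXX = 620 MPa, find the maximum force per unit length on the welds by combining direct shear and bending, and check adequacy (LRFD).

f_max ≈ 969 N/mm; adequate

L_w = 2 × 320 = 640 mm; section modulus (unit throat) S = 2 × L²/6 = 34130 mm².
Direct shear f_v = P/L_w = 252×10³/640 = 393.8 N/mm.
Moment M = P × e = 252×10³ × 120 = 30240000 N·mm; bending f_b = M/S = 885.9 N/mm.
f_max = √(f_v² + f_b²) = √(393.8² + 885.9²) = 969.5 N/mm.
φr_n = 0.75 × 0.6 × 620 × (0.707 × 6) = 1184 N/mm → adequate.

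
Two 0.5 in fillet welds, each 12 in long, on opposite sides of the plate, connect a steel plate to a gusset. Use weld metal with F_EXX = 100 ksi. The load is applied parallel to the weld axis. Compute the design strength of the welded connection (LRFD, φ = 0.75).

Effective throat t_e = 0.707 × 0.5 = 0.3535 in.
Total length L = 24 in; A_we = 0.3535 × 24 = 8.484 in².
F_nw = 0.6 F_EXX = 0.6 × 100 = 60 ksi.
φR_n = 0.75 × 60 × 8.484 = 381.8 kips.

φR_n ≈ 382 kips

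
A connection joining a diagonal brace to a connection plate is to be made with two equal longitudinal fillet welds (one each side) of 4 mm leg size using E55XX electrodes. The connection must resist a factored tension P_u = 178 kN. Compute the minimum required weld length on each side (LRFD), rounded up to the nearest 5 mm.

L = 130 mm on each side

E55XX → F_EXX = 550 MPa.
Throat t_e = 0.707 × 4 = 2.828 mm.
φr_n = 0.75 × 0.6 × 550 × 2.828 × 10⁻³ = 0.6999 kN/mm.
L_req = P_u / φr_n = 178 / 0.6999 = 254.3 mm total.
Per side: 254.3 / 2 = 127.2 mm.
Round up → use L = 130 mm on each side.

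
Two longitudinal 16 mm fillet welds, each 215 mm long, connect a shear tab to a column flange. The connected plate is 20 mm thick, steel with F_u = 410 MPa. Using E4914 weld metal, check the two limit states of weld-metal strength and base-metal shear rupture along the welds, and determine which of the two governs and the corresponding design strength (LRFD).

φR_n ≈ 1070 kN (weld metal governs)

E49XX → F_EXX = 490 MPa.
t_e = 0.707 × 16 = 11.31 mm; L = 430 mm.
Weld metal: φR_n = 0.75 × 0.6 × 490 × 11.31 × 430 × 10⁻³ = 1073 kN.
Base metal (shear rupture): φR_n = 0.75 × 0.6 × 410 × 20 × 430 × 10⁻³ = 1587 kN.
Governing: weld metal.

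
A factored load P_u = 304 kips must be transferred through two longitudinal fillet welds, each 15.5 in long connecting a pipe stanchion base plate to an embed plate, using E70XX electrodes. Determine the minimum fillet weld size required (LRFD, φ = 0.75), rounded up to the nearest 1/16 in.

E70XX → F_EXX = 70 ksi.
Total weld length L = 31 in.
Required throat t_e = P_u / (φ × 0.6 F_EXX × L) = 304 / (0.75 × 0.6 × 70 × 31) = 0.3113 in.
Required leg w = t_e / 0.707 = 0.4403 in → use 1/2 in.

w = 1/2 in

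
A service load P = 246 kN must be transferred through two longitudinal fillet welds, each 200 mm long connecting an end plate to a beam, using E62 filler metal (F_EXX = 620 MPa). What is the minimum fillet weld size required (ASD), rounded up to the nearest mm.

Total weld length L = 400 mm.
Required throat t_e = P × Ω / (0.6 F_EXX × L) = 246 × 2.0 / (0.6 × 620 × 400 × 10⁻³) = 3.306 mm.
Required leg w = t_e / 0.707 = 4.677 mm → use 5 mm.

w = 5 mm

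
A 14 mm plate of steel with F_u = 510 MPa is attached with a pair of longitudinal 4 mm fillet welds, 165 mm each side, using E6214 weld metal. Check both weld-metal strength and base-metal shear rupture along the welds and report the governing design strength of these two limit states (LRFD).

E62XX → F_EXX = 620 MPa.
t_e = 0.707 × 4 = 2.828 mm; L = 330 mm.
Weld metal: φR_n = 0.75 × 0.6 × 620 × 2.828 × 330 × 10⁻³ = 260.4 kN.
Base metal (shear rupture): φR_n = 0.75 × 0.6 × 510 × 14 × 330 × 10⁻³ = 1060 kN.
Governing: weld metal.

φR_n ≈ 260 kN (weld metal governs)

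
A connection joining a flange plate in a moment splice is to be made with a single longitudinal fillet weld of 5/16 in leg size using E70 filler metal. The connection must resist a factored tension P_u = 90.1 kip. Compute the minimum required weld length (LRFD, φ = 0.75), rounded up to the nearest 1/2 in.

E70XX → F_EXX = 70 ksi.
Throat t_e = 0.707 × 0.3125 = 0.2209 in.
φr_n = 0.75 × 0.6 × 70 × 0.2209 = 6.96 kip/in.
L_req = P_u / φr_n = 90.1 / 6.96 = 12.95 in total.
Round up → use L = 13 in.

L = 13 in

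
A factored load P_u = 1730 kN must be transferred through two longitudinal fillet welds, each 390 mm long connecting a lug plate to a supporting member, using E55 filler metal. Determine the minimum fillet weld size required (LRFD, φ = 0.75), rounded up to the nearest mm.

E55XX → F_EXX = 550 MPa.
Total weld length L = 780 mm.
Required throat t_e = P_u / (φ × 0.6 F_EXX × L) = 1730 / (0.75 × 0.6 × 550 × 780 × 10⁻³) = 8.961 mm.
Required leg w = t_e / 0.707 = 12.68 mm → use 13 mm.

w = 13 mm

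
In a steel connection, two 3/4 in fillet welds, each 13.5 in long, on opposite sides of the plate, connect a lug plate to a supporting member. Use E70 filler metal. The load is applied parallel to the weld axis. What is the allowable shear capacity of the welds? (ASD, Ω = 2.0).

E70XX → F_EXX = 70 ksi.
Effective throat t_e = 0.707 × 0.75 = 0.5302 in.
Total length L = 27 in; A_we = 0.5302 × 27 = 14.32 in².
F_nw = 0.6 F_EXX = 0.6 × 70 = 42 ksi.
R_n = 42 × 14.32 = 601.3 kips; R_n/Ω = 601.3/2.0 = 300.7 kips.

R_n/Ω ≈ 301 kips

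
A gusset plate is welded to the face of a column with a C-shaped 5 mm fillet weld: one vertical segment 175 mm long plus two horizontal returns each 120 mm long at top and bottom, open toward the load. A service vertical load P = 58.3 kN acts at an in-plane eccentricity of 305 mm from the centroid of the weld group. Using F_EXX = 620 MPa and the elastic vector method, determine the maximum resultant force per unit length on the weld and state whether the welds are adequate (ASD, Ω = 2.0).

f_max ≈ 844 N/mm; NOT adequate

Total weld length L_w = 415 mm. Treat welds as unit-width lines.
Centroid: x̄ = 2×120×60 / 415 = 34.7 mm from the vertical weld.
Polar moment about centroid: J = I_x + I_y = [175³/12 + 2×120×87.5²] + [175×34.7² + 2(120³/12 + 120×25.3²)] = 2936000 mm³.
Direct shear f_v = P/L_w = 58.3×10³ / 415 = 140.5 N/mm (vertical).
Torsion M = P·e = 58.3×10³ × 305 = 17782000 N·mm.
Critical point at (x, y) = (85.3, 87.5) from centroid. f_tx = M·y/J = 529.9 N/mm; f_ty = M·x/J = 516.5 N/mm.
Resultant f_max = √[f_tx² + (f_v + f_ty)²] = √[529.9² + (140.5 + 516.5)²] = 844 N/mm.
Capacity per unit length: r_n/Ω = (1/2.0) × 0.6 × 620 × (0.707 × 5) = 657.5 N/mm.
844 > 657.5 → NOT adequate.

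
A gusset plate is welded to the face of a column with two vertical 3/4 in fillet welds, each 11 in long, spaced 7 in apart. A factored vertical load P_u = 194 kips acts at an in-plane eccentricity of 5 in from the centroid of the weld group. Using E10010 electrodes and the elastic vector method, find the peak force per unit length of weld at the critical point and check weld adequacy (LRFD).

E100XX → F_EXX = 100 ksi.
Total weld length L_w = 22 in. Treat welds as unit-width lines.
Polar moment about centroid: J = 2[d³/12 + d(b/2)²] = 2[11³/12 + 11×3.5²] = 491.3 in³.
Direct shear f_v = P/L_w = 194 / 22 = 8.818 kip/in (vertical).
Torsion M = P·e = 194 × 5 = 970 kip·in.
Critical point at (x, y) = (3.5, 5.5) from centroid. f_tx = M·y/J = 10.86 kip/in; f_ty = M·x/J = 6.91 kip/in.
Resultant f_max = √[f_tx² + (f_v + f_ty)²] = √[10.86² + (8.818 + 6.91)²] = 19.11 kip/in.
Capacity per unit length: φr_n = 0.75 × 0.6 × 100 × (0.707 × 0.75) = 23.86 kip/in.
19.11 ≤ 23.86 → adequate.

f_max ≈ 19.1 kip/in; adequate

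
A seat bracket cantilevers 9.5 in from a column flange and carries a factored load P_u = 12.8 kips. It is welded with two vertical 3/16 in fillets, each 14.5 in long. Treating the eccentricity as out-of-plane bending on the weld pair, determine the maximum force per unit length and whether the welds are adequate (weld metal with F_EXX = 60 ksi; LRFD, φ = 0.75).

L_w = 2 × 14.5 = 29 in; section modulus (unit throat) S = 2 × L²/6 = 70.08 in².
Direct shear f_v = P/L_w = 12.8/29 = 0.4414 kip/in.
Moment M = P × e = 12.8 × 9.5 = 121.6 kip·in; bending f_b = M/S = 1.735 kip/in.
f_max = √(f_v² + f_b²) = √(0.4414² + 1.735²) = 1.79 kip/in.
φr_n = 0.75 × 0.6 × 60 × (0.707 × 0.1875) = 3.579 kip/in → adequate.

f_max ≈ 1.79 kip/in; adequate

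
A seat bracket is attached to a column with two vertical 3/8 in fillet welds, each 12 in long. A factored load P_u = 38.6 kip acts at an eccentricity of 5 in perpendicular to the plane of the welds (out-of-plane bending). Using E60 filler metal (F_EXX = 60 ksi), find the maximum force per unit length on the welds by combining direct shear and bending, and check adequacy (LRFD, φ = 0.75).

f_max ≈ 4.33 kip/in; adequate

L_w = 2 × 12 = 24 in; section modulus (unit throat) S = 2 × L²/6 = 48 in².
Direct shear f_v = P/L_w = 38.6/24 = 1.608 kip/in.
Moment M = P × e = 38.6 × 5 = 193 kip·in; bending f_b = M/S = 4.021 kip/in.
f_max = √(f_v² + f_b²) = √(1.608² + 4.021²) = 4.331 kip/in.
φr_n = 0.75 × 0.6 × 60 × (0.707 × 0.375) = 7.158 kip/in → adequate.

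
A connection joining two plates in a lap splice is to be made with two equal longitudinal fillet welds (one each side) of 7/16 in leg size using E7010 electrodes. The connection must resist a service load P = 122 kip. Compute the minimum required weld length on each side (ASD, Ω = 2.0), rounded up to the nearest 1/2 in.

E70XX → F_EXX = 70 ksi.
Throat t_e = 0.707 × 0.4375 = 0.3093 in.
r_n/Ω = (0.6 × 70 × 0.3093) / 2.0 = 6.496 kip/in.
L_req = P / (r_n/Ω) = 122 / 6.496 = 18.78 in total.
Per side: 18.78 / 2 = 9.391 in.
Round up → use L = 9.5 in on each side.

L = 9.5 in on each side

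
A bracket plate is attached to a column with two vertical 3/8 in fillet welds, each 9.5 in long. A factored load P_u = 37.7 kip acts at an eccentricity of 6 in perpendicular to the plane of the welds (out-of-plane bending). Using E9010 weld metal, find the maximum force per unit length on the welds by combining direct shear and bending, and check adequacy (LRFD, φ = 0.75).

E90XX → F_EXX = 90 ksi.
L_w = 2 × 9.5 = 19 in; section modulus (unit throat) S = 2 × L²/6 = 30.08 in².
Direct shear f_v = P/L_w = 37.7/19 = 1.984 kip/in.
Moment M = P × e = 37.7 × 6 = 226.2 kip·in; bending f_b = M/S = 7.519 kip/in.
f_max = √(f_v² + f_b²) = √(1.984² + 7.519²) = 7.777 kip/in.
φr_n = 0.75 × 0.6 × 90 × (0.707 × 0.375) = 10.74 kip/in → adequate.

f_max ≈ 7.78 kip/in; adequate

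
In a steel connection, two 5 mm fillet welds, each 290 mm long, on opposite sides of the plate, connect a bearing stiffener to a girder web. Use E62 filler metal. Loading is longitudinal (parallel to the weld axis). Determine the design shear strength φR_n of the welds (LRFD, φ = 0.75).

E62XX → F_EXX = 620 MPa.
Effective throat t_e = 0.707 × 5 = 3.535 mm.
Total length L = 580 mm; A_we = 3.535 × 580 = 2050 mm².
F_nw = 0.6 F_EXX = 0.6 × 620 = 372 MPa.
φR_n = 0.75 × 372 × 2050 × 10⁻³ = 572 kN.

φR_n ≈ 572 kN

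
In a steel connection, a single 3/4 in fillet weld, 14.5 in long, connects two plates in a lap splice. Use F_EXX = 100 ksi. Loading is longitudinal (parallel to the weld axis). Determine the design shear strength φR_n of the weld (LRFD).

Effective throat t_e = 0.707 × 0.75 = 0.5302 in.
Total length L = 14.5 in; A_we = 0.5302 × 14.5 = 7.689 in².
F_nw = 0.6 F_EXX = 0.6 × 100 = 60 ksi.
φR_n = 0.75 × 60 × 7.689 = 346 kip.

φR_n ≈ 346 kip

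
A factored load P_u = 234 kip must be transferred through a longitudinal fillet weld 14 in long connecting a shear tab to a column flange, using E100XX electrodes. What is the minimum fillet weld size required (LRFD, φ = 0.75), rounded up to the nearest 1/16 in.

E100XX → F_EXX = 100 ksi.
Total weld length L = 14 in.
Required throat t_e = P_u / (φ × 0.6 F_EXX × L) = 234 / (0.75 × 0.6 × 100 × 14) = 0.3714 in.
Required leg w = t_e / 0.707 = 0.5254 in → use 9/16 in.

w = 9/16 in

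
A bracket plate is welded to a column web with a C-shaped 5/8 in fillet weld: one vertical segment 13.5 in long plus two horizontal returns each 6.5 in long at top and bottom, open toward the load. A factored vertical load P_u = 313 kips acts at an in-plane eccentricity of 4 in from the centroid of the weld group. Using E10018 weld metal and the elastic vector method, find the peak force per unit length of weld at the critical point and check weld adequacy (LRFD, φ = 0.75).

E100XX → F_EXX = 100 ksi.
Total weld length L_w = 26.5 in. Treat welds as unit-width lines.
Centroid: x̄ = 2×6.5×3.25 / 26.5 = 1.594 in from the vertical weld.
Polar moment about centroid: J = I_x + I_y = [13.5³/12 + 2×6.5×6.75²] + [13.5×1.594² + 2(6.5³/12 + 6.5×1.656²)] = 913.1 in³.
Direct shear f_v = P/L_w = 313 / 26.5 = 11.81 kip/in (vertical).
Torsion M = P·e = 313 × 4 = 1252 kip·in.
Critical point at (x, y) = (4.906, 6.75) from centroid. f_tx = M·y/J = 9.256 kip/in; f_ty = M·x/J = 6.727 kip/in.
Resultant f_max = √[f_tx² + (f_v + f_ty)²] = √[9.256² + (11.81 + 6.727)²] = 20.72 kip/in.
Capacity per unit length: φr_n = 0.75 × 0.6 × 100 × (0.707 × 0.625) = 19.88 kip/in.
20.72 > 19.88 → NOT adequate.

f_max ≈ 20.7 kip/in; NOT adequate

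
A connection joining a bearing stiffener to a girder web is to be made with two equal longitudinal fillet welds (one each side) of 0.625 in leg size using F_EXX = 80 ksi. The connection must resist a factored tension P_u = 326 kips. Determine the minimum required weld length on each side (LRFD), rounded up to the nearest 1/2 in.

L = 10.5 in on each side

Throat t_e = 0.707 × 0.625 = 0.4419 in.
φr_n = 0.75 × 0.6 × 80 × 0.4419 = 15.91 kips/in.
L_req = P_u / φr_n = 326 / 15.91 = 20.49 in total.
Per side: 20.49 / 2 = 10.25 in.
Round up → use L = 10.5 in on each side.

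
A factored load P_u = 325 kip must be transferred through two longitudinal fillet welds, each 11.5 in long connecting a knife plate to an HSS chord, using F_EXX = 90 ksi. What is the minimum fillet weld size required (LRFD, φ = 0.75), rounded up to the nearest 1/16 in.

Total weld length L = 23 in.
Required throat t_e = P_u / (φ × 0.6 F_EXX × L) = 325 / (0.75 × 0.6 × 90 × 23) = 0.3489 in.
Required leg w = t_e / 0.707 = 0.4935 in → use 1/2 in.

w = 1/2 in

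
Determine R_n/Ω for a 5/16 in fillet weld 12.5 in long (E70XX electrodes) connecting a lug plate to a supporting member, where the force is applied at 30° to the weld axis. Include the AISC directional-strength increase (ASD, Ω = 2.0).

E70XX → F_EXX = 70 ksi.
t_e = 0.707 × 0.3125 = 0.2209 in; A_we = 0.2209 × 12.5 = 2.762 in².
Directional factor: 1.0 + 0.5 sin^1.5(30°) = 1.177.
F_nw = 0.6 × 70 × 1.177 = 49.42 ksi.
R_n/Ω = (49.42 × 2.762) / 2.0 = 68.25 kips.

R_n/Ω ≈ 68.2 kips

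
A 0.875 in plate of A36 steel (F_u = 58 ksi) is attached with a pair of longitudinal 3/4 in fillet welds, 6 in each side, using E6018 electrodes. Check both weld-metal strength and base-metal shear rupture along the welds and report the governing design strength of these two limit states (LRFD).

E60XX → F_EXX = 60 ksi.
t_e = 0.707 × 0.75 = 0.5302 in; L = 12 in.
Weld metal: φR_n = 0.75 × 0.6 × 60 × 0.5302 × 12 = 171.8 kips.
Base metal (shear rupture): φR_n = 0.75 × 0.6 × 58 × 0.875 × 12 = 274 kips.
Governing: weld metal.

φR_n ≈ 172 kips (weld metal governs)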